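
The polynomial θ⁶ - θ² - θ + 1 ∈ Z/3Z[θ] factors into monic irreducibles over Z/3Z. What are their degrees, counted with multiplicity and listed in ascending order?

Write h(θ) = θ⁶ - θ² - θ + 1.
Roots in Z/3Z: h(0) = 1; h(1) = 0 → root; h(2) = 2.
Linear factors from roots: (θ - 1).
Complete factorization: h(θ) = (θ - 1)^2·(θ⁴ - θ³ + θ + 1).
Factor degrees with multiplicity: 1 + 1 + 4 = 6.

1, 1, 4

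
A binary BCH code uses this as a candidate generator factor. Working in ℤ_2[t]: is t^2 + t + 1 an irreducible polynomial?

Yes

Write m(t) = t^2 + t + 1.
Check for roots in ℤ_2: m(0) = 1; m(1) = 1.
No roots. A degree-2 polynomial over a field with no linear factor is irreducible.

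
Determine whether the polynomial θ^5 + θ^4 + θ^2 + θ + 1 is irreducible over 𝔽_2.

Write P(θ) = θ^5 + θ^4 + θ^2 + θ + 1.
Check for roots in 𝔽_2: P(0) = 1; P(1) = 1.
No roots, so no linear factors.
Monic irreducibles of degree 2 over GF(2): θ^2 + θ + 1.
None of them divide P (all give nonzero remainder).
No irreducible factor of degree ≤ 2 exists, so P is irreducible over GF(2).

Yes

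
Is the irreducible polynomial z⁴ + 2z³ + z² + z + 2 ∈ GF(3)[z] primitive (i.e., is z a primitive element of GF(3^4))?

Yes

Write f(z) = z⁴ + 2z³ + z² + z + 2.
|GF(3^4)^×| = 3^4 − 1 = 80. Prime factorization: 80 = 2^4·5.
f is primitive ⇔ z has order 80 in GF(3)[z]/(f), i.e. z^(80/q) ≠ 1 for each prime q | 80.
z^(40) mod f = 2.
z^(16) mod f = z³ + 1.
None equal 1, so z has full order 80; f is primitive.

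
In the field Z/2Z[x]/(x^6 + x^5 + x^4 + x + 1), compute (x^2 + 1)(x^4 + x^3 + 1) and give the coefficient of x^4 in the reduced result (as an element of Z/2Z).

Multiply in Z/2Z[x]: (x^2 + 1)·(x^4 + x^3 + 1) = x^6 + x^5 + x^4 + x^3 + x^2 + 1.
Reduce using x^6 ≡ x^5 + x^4 + x + 1 (mod x^6 + x^5 + x^4 + x + 1).
Reduced: x^3 + x^2 + x.

0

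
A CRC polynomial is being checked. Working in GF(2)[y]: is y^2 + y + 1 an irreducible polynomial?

Yes

Write m(y) = y^2 + y + 1.
Check for roots in GF(2): m(0) = 1; m(1) = 1.
No roots. A degree-2 polynomial over a field with no linear factor is irreducible.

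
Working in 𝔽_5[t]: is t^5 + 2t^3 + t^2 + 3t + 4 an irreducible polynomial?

Write f(t) = t^5 + 2t^3 + t^2 + 3t + 4.
Check for roots in 𝔽_5: f(0) = 4; f(1) = 1; f(2) = 2; f(3) = 4; f(4) = 4.
No roots, so no linear factors.
Degree-2 irreducible divisors: test the 10 monic irreducibles of degree 2 over GF(5).
None of them divide f (all give nonzero remainder).
No irreducible factor of degree ≤ 2 exists, so f is irreducible over GF(5).

Yes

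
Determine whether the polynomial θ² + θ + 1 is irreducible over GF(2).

Write g(θ) = θ² + θ + 1.
Check for roots in GF(2): g(0) = 1; g(1) = 1.
No roots. A degree-2 polynomial over a field with no linear factor is irreducible.

Yes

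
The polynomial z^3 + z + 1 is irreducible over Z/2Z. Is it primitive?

Write f(z) = z^3 + z + 1.
|GF(2^3)^×| = 2^3 − 1 = 7. Prime factorization: 7 = 7.
f is primitive ⇔ z has order 7 in GF(2)[z]/(f), i.e. z^(7/q) ≠ 1 for each prime q | 7.
z^(1) mod f = z.
None equal 1, so z has full order 7; f is primitive.

Yes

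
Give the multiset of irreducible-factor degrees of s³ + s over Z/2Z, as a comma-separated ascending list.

1, 1, 1

Write g(s) = s³ + s.
Roots in Z/2Z: g(0) = 0 → root; g(1) = 0 → root.
Linear factors from roots: (s), (s + 1).
Complete factorization: g(s) = (s)·(s + 1)^2.
Factor degrees with multiplicity: 1 + 1 + 1 = 3.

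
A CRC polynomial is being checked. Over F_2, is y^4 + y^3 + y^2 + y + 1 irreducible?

Yes

Write m(y) = y^4 + y^3 + y^2 + y + 1.
Check for roots in F_2: m(0) = 1; m(1) = 1.
No roots, so no linear factors.
Monic irreducibles of degree 2 over GF(2): y^2 + y + 1.
None of them divide m (all give nonzero remainder).
No irreducible factor of degree ≤ 2 exists, so m is irreducible over GF(2).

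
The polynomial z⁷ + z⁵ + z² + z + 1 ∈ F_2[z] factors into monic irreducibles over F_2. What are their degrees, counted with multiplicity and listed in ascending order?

Write g(z) = z⁷ + z⁵ + z² + z + 1.
Roots in F_2: g(0) = 1; g(1) = 1.
Complete factorization: g(z) = (z⁷ + z⁵ + z² + z + 1).
Factor degrees with multiplicity: 7 = 7.

7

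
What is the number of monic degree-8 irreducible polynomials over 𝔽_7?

720300

Gauss's count: N_{7}(8) = (1/8) Σ_{d|8} μ(8/d)·7^d.
Divisors of 8: 1, 2, 4, 8; μ(8/d) for each: 0, 0, -1, 1.
Σ = − 7^4 + 7^8 = 5762400.
N = 5762400/8 = 720300.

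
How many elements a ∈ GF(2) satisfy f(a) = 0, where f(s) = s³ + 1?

1

Evaluate at each of the 2 elements of GF(2):
f(0) = 1; f(1) = 0 → root.
Roots: {1}.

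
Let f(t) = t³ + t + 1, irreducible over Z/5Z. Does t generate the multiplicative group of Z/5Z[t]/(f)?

|GF(5^3)^×| = 5^3 − 1 = 124. Prime factorization: 124 = 2^2·31.
f is primitive ⇔ t has order 124 in GF(5)[t]/(f), i.e. t^(124/q) ≠ 1 for each prime q | 124.
t^(62) mod f = 1
t^(4) mod f = 4t² + 4t.
Since t^(62) = 1, the order of t divides 62 < 124; not primitive.

No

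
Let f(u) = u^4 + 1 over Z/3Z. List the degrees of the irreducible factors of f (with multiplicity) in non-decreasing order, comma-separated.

2, 2

Roots in Z/3Z: f(0) = 1; f(1) = 2; f(2) = 2.
Complete factorization: f(u) = (u^2 + u - 1)·(u^2 - u - 1).
Factor degrees with multiplicity: 2 + 2 = 4.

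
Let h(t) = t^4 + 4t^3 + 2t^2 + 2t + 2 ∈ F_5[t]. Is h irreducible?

Check for roots in F_5: h(0) = 2; h(1) = 1; h(2) = 2; h(3) = 0 → root; h(4) = 4.
h(3) = 0, so (t − 3) divides h(t); h is reducible.

No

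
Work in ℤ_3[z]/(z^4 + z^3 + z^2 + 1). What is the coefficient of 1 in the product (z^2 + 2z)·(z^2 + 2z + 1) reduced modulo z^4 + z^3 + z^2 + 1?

Multiply in ℤ_3[z]: (z^2 + 2z)·(z^2 + 2z + 1) = z^4 + z^3 + 2z^2 + 2z.
Reduce using z^4 ≡ 2z^3 + 2z^2 + 2 (mod z^4 + z^3 + z^2 + 1).
Reduced: z^2 + 2z + 2.

2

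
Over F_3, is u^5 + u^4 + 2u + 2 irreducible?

No

Write g(u) = u^5 + u^4 + 2u + 2.
Check for roots in F_3: g(0) = 2; g(1) = 0 → root; g(2) = 0 → root.
g(1) = 0, so (u − 1) divides g(u); g is reducible.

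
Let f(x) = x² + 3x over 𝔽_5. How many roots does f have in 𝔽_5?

Evaluate at each of the 5 elements of 𝔽_5:
f(0) = 0 → root; f(1) = 4; f(2) = 0 → root; f(3) = 3; f(4) = 3.
Roots: {0, 2}.

2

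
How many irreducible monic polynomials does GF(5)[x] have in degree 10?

976248

The number of monic irreducibles of degree 10 over GF(5) is (1/10)·Σ_{d∣10} μ(10/d) 5^d.
Divisors of 10: 1, 2, 5, 10; μ(10/d) for each: 1, -1, -1, 1.
Σ = 5^1 − 5^2 − 5^5 + 5^10 = 9762480.
N = 9762480/10 = 976248.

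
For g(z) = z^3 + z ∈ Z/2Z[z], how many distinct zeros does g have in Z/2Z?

2

Evaluate at each of the 2 elements of Z/2Z:
g(0) = 0 → root; g(1) = 0 → root.
Roots: {0, 1}.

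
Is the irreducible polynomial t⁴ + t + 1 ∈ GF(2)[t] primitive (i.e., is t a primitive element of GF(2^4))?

Write f(t) = t⁴ + t + 1.
|GF(2^4)^×| = 2^4 − 1 = 15. Prime factorization: 15 = 3·5.
f is primitive ⇔ t has order 15 in GF(2)[t]/(f), i.e. t^(15/q) ≠ 1 for each prime q | 15.
t^(5) mod f = t² + t.
t^(3) mod f = t³.
None equal 1, so t has full order 15; f is primitive.

Yes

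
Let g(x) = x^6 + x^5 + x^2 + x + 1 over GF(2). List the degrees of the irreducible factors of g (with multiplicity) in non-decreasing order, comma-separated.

Roots in GF(2): g(0) = 1; g(1) = 1.
Complete factorization: g(x) = (x^6 + x^5 + x^2 + x + 1).
Factor degrees with multiplicity: 6 = 6.

6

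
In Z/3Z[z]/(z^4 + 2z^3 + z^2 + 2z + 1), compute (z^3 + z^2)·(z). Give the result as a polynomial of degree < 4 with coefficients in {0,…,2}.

Multiply in Z/3Z[z]: (z^3 + z^2)·(z) = z^4 + z^3.
Reduce using z^4 ≡ z^3 + 2z^2 + z + 2 (mod z^4 + 2z^3 + z^2 + 2z + 1).
Reduced: 2z^3 + 2z^2 + z + 2.

2z^3 + 2z^2 + z + 2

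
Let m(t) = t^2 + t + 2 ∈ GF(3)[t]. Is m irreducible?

Yes

Check for roots in GF(3): m(0) = 2; m(1) = 1; m(2) = 2.
No roots. A degree-2 polynomial over a field with no linear factor is irreducible.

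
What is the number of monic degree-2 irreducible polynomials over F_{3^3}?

351

The number of monic irreducibles of degree 2 over GF(27) is (1/2)·Σ_{d∣2} μ(2/d) 27^d.
Divisors of 2: 1, 2; μ(2/d) for each: -1, 1.
Σ = − 27^1 + 27^2 = 702.
N = 702/2 = 351.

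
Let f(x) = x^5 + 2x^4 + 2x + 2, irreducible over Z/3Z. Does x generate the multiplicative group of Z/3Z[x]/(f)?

No

|GF(3^5)^×| = 3^5 − 1 = 242. Prime factorization: 242 = 2·11^2.
f is primitive ⇔ x has order 242 in GF(3)[x]/(f), i.e. x^(242/q) ≠ 1 for each prime q | 242.
x^(121) mod f = 1
x^(22) mod f = 2x^3 + 2.
Since x^(121) = 1, the order of x divides 121 < 242; not primitive.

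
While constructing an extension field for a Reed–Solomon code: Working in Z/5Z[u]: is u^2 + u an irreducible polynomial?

Write h(u) = u^2 + u.
Check for roots in Z/5Z: h(0) = 0 → root; h(1) = 2; h(2) = 1; h(3) = 2; h(4) = 0 → root.
h(0) = 0, so (u) divides h(u); h is reducible.

No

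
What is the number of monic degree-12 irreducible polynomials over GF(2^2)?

1397740

x^(4^12) − x is the product of all monic irreducibles of degree dividing 12; Möbius inversion gives N = (1/12) Σ μ(12/d)·4^d.
Divisors of 12: 1, 2, 3, 4, 6, 12; μ(12/d) for each: 0, 1, 0, -1, -1, 1.
Σ = 4^2 − 4^4 − 4^6 + 4^12 = 16772880.
N = 16772880/12 = 1397740.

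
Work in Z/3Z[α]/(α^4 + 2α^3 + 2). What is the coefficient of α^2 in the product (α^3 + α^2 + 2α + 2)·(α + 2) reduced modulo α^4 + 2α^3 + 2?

1

Multiply in Z/3Z[α]: (α^3 + α^2 + 2α + 2)·(α + 2) = α^4 + α^2 + 1.
Reduce using α^4 ≡ α^3 + 1 (mod α^4 + 2α^3 + 2).
Reduced: α^3 + α^2 + 2.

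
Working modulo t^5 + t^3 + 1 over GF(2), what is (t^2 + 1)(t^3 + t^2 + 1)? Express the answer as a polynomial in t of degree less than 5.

Multiply in GF(2)[t]: (t^2 + 1)·(t^3 + t^2 + 1) = t^5 + t^4 + t^3 + 1.
Reduce using t^5 ≡ t^3 + 1 (mod t^5 + t^3 + 1).
Reduced: t^4.

t^4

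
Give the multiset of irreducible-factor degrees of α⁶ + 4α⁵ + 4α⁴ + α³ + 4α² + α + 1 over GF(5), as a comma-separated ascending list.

6

Write h(α) = α⁶ + 4α⁵ + 4α⁴ + α³ + 4α² + α + 1.
Roots in GF(5): h(0) = 1; h(1) = 1; h(2) = 3; h(3) = 2; h(4) = 4.
Complete factorization: h(α) = (α⁶ + 4α⁵ + 4α⁴ + α³ + 4α² + α + 1).
Factor degrees with multiplicity: 6 = 6.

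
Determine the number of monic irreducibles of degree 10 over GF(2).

Gauss's count: N_{2}(10) = (1/10) Σ_{d|10} μ(10/d)·2^d.
Divisors of 10: 1, 2, 5, 10; μ(10/d) for each: 1, -1, -1, 1.
Σ = 2^1 − 2^2 − 2^5 + 2^10 = 990.
N = 990/10 = 99.

99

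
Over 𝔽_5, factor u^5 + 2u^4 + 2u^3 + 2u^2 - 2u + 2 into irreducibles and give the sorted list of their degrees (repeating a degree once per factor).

1, 2, 2

Write f(u) = u^5 + 2u^4 + 2u^3 + 2u^2 - 2u + 2.
Roots in 𝔽_5: f(0) = 2; f(1) = 2; f(2) = 1; f(3) = 3; f(4) = 0 → root.
Linear factors from roots: (u + 1).
Complete factorization: f(u) = (u + 1)·(u^2 - 2u - 2)·(u^2 - 2u - 1).
Factor degrees with multiplicity: 1 + 2 + 2 = 5.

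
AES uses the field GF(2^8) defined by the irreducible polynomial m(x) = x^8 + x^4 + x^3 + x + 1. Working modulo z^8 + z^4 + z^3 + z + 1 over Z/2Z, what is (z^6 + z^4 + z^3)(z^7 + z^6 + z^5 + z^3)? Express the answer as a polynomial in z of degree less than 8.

Multiply in Z/2Z[z]: (z^6 + z^4 + z^3)·(z^7 + z^6 + z^5 + z^3) = z^13 + z^12 + z^9 + z^8 + z^7 + z^6.
Reduce using z^8 ≡ z^4 + z^3 + z + 1 (mod z^8 + z^4 + z^3 + z + 1).
Reduced: z^3 + z + 1.

z^3 + z + 1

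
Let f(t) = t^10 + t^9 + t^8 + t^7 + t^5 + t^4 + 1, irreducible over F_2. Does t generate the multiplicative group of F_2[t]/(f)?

|GF(2^10)^×| = 2^10 − 1 = 1023. Prime factorization: 1023 = 3·11·31.
f is primitive ⇔ t has order 1023 in GF(2)[t]/(f), i.e. t^(1023/q) ≠ 1 for each prime q | 1023.
t^(341) mod f = t^7 + t^6 + t^3 + t.
t^(93) mod f = t^9 + t^8 + t^6 + t.
t^(33) mod f = t^9 + t^6 + t^5 + t^2.
None equal 1, so t has full order 1023; f is primitive.

Yes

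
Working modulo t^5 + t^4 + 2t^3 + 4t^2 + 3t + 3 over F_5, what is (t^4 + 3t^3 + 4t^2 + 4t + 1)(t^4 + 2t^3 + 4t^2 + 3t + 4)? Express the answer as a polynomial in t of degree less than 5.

t^4 + t^3 + 3t^2 + 4t + 3

Multiply in F_5[t]: (t^4 + 3t^3 + 4t^2 + 4t + 1)·(t^4 + 2t^3 + 4t^2 + 3t + 4) = t^8 + 4t^6 + 2t^5 + 3t^4 + 2t^3 + 2t^2 + 4t + 4.
Reduce using t^5 ≡ 4t^4 + 3t^3 + t^2 + 2t + 2 (mod t^5 + t^4 + 2t^3 + 4t^2 + 3t + 3).
Reduced: t^4 + t^3 + 3t^2 + 4t + 3.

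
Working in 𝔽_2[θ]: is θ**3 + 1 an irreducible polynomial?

Write h(θ) = θ**3 + 1.
Check for roots in 𝔽_2: h(0) = 1; h(1) = 0 → root.
h(1) = 0, so (θ − 1) divides h(θ); h is reducible.

No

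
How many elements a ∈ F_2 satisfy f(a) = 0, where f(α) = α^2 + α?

Evaluate at each of the 2 elements of F_2:
f(0) = 0 → root; f(1) = 0 → root.
Roots: {0, 1}.

2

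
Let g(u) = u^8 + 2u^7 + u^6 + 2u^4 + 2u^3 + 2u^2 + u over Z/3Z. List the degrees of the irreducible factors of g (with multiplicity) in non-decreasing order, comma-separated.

1, 2, 2, 3

Roots in Z/3Z: g(0) = 0 → root; g(1) = 2; g(2) = 1.
Linear factors from roots: (u).
Complete factorization: g(u) = (u)·(u^2 + 1)·(u^2 + u + 2)·(u^3 + u^2 + 2).
Factor degrees with multiplicity: 1 + 2 + 2 + 3 = 8.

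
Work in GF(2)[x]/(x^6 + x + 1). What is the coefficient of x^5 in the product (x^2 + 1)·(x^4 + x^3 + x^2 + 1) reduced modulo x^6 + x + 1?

Multiply in GF(2)[x]: (x^2 + 1)·(x^4 + x^3 + x^2 + 1) = x^6 + x^5 + x^3 + 1.
Reduce using x^6 ≡ x + 1 (mod x^6 + x + 1).
Reduced: x^5 + x^3 + x.

1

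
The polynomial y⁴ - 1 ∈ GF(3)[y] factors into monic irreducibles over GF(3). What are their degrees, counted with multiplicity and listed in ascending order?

1, 1, 2

Write h(y) = y⁴ - 1.
Roots in GF(3): h(0) = 2; h(1) = 0 → root; h(2) = 0 → root.
Linear factors from roots: (y - 1), (y + 1).
Complete factorization: h(y) = (y + 1)·(y - 1)·(y² + 1).
Factor degrees with multiplicity: 1 + 1 + 2 = 4.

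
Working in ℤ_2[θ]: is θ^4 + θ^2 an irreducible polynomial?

No

Write P(θ) = θ^4 + θ^2.
Check for roots in ℤ_2: P(0) = 0 → root; P(1) = 0 → root.
P(0) = 0, so (θ) divides P(θ); P is reducible.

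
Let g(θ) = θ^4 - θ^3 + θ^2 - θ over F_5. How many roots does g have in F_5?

Evaluate at each of the 5 elements of F_5:
g(0) = 0 → root; g(1) = 0 → root; g(2) = 0 → root; g(3) = 0 → root; g(4) = 4.
Roots: {0, 1, 2, 3}.

4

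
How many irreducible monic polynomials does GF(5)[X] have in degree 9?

217000

x^(5^9) − x is the product of all monic irreducibles of degree dividing 9; Möbius inversion gives N = (1/9) Σ μ(9/d)·5^d.
Divisors of 9: 1, 3, 9; μ(9/d) for each: 0, -1, 1.
Σ = − 5^3 + 5^9 = 1953000.
N = 1953000/9 = 217000.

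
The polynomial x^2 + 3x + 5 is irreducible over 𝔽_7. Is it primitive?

Yes

Write f(x) = x^2 + 3x + 5.
|GF(7^2)^×| = 7^2 − 1 = 48. Prime factorization: 48 = 2^4·3.
f is primitive ⇔ x has order 48 in GF(7)[x]/(f), i.e. x^(48/q) ≠ 1 for each prime q | 48.
x^(24) mod f = 6.
x^(16) mod f = 4.
None equal 1, so x has full order 48; f is primitive.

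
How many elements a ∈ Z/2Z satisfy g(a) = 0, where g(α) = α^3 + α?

2

Evaluate at each of the 2 elements of Z/2Z:
g(0) = 0 → root; g(1) = 0 → root.
Roots: {0, 1}.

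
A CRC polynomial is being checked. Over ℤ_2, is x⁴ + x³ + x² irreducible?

No

Write g(x) = x⁴ + x³ + x².
Check for roots in ℤ_2: g(0) = 0 → root; g(1) = 1.
g(0) = 0, so (x) divides g(x); g is reducible.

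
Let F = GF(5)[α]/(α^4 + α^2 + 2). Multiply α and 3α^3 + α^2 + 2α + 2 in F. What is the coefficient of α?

2

Multiply in GF(5)[α]: (α)·(3α^3 + α^2 + 2α + 2) = 3α^4 + α^3 + 2α^2 + 2α.
Reduce using α^4 ≡ 4α^2 + 3 (mod α^4 + α^2 + 2).
Reduced: α^3 + 4α^2 + 2α + 4.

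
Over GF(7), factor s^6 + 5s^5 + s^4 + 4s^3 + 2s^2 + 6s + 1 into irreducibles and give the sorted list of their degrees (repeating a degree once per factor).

Write f(s) = s^6 + 5s^5 + s^4 + 4s^3 + 2s^2 + 6s + 1.
Linear factors from roots: (s + 4).
Complete factorization: f(s) = (s + 4)^2·(s^4 + 4s^3 + 2s^2 + s + 4).
Factor degrees with multiplicity: 1 + 1 + 4 = 6.

1, 1, 4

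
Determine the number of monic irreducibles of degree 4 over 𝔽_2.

3

Gauss's count: N_{2}(4) = (1/4) Σ_{d|4} μ(4/d)·2^d.
Divisors of 4: 1, 2, 4; μ(4/d) for each: 0, -1, 1.
Σ = − 2^2 + 2^4 = 12.
N = 12/4 = 3.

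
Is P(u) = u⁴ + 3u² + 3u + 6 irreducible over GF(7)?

Check for roots in GF(7): P(0) = 6; P(1) = 6; P(2) = 5; P(3) = 4; P(4) = 0 → root; P(5) = 0 → root; P(6) = 0 → root.
P(4) = 0, so (u − 4) divides P(u); P is reducible.

No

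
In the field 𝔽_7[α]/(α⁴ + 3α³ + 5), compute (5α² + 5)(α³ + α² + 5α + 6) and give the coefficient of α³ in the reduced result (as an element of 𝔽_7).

Multiply in 𝔽_7[α]: (5α² + 5)·(α³ + α² + 5α + 6) = 5α⁵ + 5α⁴ + 2α³ + 4α + 2.
Reduce using α⁴ ≡ 4α³ + 2 (mod α⁴ + 3α³ + 5).
Reduced: 4α³ + 3.

4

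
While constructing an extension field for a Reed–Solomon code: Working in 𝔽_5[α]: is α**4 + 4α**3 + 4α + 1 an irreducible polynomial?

Write f(α) = α**4 + 4α**3 + 4α + 1.
Check for roots in 𝔽_5: f(0) = 1; f(1) = 0 → root; f(2) = 2; f(3) = 2; f(4) = 4.
f(1) = 0, so (α − 1) divides f(α); f is reducible.

No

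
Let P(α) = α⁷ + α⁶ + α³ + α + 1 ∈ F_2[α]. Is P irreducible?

Yes

Check for roots in F_2: P(0) = 1; P(1) = 1.
No roots, so no linear factors.
Monic irreducibles of degree 2 over GF(2): α² + α + 1.
None of them divide P (all give nonzero remainder).
Monic irreducibles of degree 3 over GF(2): α³ + α + 1, α³ + α² + 1.
None of them divide P (all give nonzero remainder).
No irreducible factor of degree ≤ 3 exists, so P is irreducible over GF(2).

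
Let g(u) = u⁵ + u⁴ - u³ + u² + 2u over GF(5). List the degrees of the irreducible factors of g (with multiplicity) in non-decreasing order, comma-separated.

1, 1, 3

Roots in GF(5): g(0) = 0 → root; g(1) = 4; g(2) = 3; g(3) = 2; g(4) = 0 → root.
Linear factors from roots: (u), (u + 1).
Complete factorization: g(u) = (u)·(u + 1)·(u³ - u + 2).
Factor degrees with multiplicity: 1 + 1 + 3 = 5.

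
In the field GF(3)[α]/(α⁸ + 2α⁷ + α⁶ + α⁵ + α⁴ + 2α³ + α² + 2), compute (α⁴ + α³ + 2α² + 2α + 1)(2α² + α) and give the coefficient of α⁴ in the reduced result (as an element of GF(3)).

2

Multiply in GF(3)[α]: (α⁴ + α³ + 2α² + 2α + 1)·(2α² + α) = 2α⁶ + 2α⁴ + α² + α.
Reduced: 2α⁶ + 2α⁴ + α² + α.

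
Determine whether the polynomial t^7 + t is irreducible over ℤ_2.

No

Write h(t) = t^7 + t.
Check for roots in ℤ_2: h(0) = 0 → root; h(1) = 0 → root.
h(0) = 0, so (t) divides h(t); h is reducible.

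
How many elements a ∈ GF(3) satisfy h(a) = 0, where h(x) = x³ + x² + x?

2

Evaluate at each of the 3 elements of GF(3):
h(0) = 0 → root; h(1) = 0 → root; h(2) = 2.
Roots: {0, 1}.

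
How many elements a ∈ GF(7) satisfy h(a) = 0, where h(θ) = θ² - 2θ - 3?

Evaluate at each of the 7 elements of GF(7):
h(0) = 4; h(1) = 3; h(2) = 4; h(3) = 0 → root; h(4) = 5; h(5) = 5; h(6) = 0 → root.
Roots: {3, 6}.

2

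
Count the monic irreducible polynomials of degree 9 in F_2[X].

56

The number of monic irreducibles of degree 9 over GF(2) is (1/9)·Σ_{d∣9} μ(9/d) 2^d.
Divisors of 9: 1, 3, 9; μ(9/d) for each: 0, -1, 1.
Σ = − 2^3 + 2^9 = 504.
N = 504/9 = 56.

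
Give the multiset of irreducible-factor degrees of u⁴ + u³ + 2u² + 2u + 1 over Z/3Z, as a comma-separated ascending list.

Write g(u) = u⁴ + u³ + 2u² + 2u + 1.
Roots in Z/3Z: g(0) = 1; g(1) = 1; g(2) = 1.
Complete factorization: g(u) = (u² + 2u + 2)^2.
Factor degrees with multiplicity: 2 + 2 = 4.

2, 2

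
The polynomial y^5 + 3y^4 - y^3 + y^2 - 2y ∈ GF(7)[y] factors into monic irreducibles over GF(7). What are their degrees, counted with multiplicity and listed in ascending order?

Write h(y) = y^5 + 3y^4 - y^3 + y^2 - 2y.
Linear factors from roots: (y), (y - 3), (y + 3).
Complete factorization: h(y) = (y)·(y + 3)·(y - 3)·(y^2 + 3y + 1).
Factor degrees with multiplicity: 1 + 1 + 1 + 2 = 5.

1, 1, 1, 2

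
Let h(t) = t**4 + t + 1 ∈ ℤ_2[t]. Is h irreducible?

Yes

Check for roots in ℤ_2: h(0) = 1; h(1) = 1.
No roots, so no linear factors.
Monic irreducibles of degree 2 over GF(2): t**2 + t + 1.
None of them divide h (all give nonzero remainder).
No irreducible factor of degree ≤ 2 exists, so h is irreducible over GF(2).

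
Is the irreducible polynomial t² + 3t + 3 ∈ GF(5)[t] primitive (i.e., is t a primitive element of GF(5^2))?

Write f(t) = t² + 3t + 3.
|GF(5^2)^×| = 5^2 − 1 = 24. Prime factorization: 24 = 2^3·3.
f is primitive ⇔ t has order 24 in GF(5)[t]/(f), i.e. t^(24/q) ≠ 1 for each prime q | 24.
t^(12) mod f = 4.
t^(8) mod f = t + 1.
None equal 1, so t has full order 24; f is primitive.

Yes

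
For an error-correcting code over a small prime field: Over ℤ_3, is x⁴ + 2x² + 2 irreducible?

Yes

Write h(x) = x⁴ + 2x² + 2.
Check for roots in ℤ_3: h(0) = 2; h(1) = 2; h(2) = 2.
No roots, so no linear factors.
Monic irreducibles of degree 2 over GF(3): x² + 1, x² + x + 2, x² + 2x + 2.
None of them divide h (all give nonzero remainder).
No irreducible factor of degree ≤ 2 exists, so h is irreducible over GF(3).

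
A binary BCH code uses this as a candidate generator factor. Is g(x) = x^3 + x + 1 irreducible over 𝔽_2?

Yes

Check for roots in 𝔽_2: g(0) = 1; g(1) = 1.
No roots. A degree-3 polynomial over a field with no linear factor is irreducible.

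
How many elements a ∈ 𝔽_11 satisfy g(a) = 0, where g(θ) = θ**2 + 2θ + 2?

0

Evaluate at each of the 11 elements of 𝔽_11:
g(0) = 2; g(1) = 5; g(2) = 10; g(3) = 6; g(4) = 4; g(5) = 4; g(6) = 6; g(7) = 10; g(8) = 5; g(9) = 2; g(10) = 1.
No element is a root.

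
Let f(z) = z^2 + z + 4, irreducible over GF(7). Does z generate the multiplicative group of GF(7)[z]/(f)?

|GF(7^2)^×| = 7^2 − 1 = 48. Prime factorization: 48 = 2^4·3.
f is primitive ⇔ z has order 48 in GF(7)[z]/(f), i.e. z^(48/q) ≠ 1 for each prime q | 48.
z^(24) mod f = 1
z^(16) mod f = 2.
Since z^(24) = 1, the order of z divides 24 < 48; not primitive.

No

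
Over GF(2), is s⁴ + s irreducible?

Write m(s) = s⁴ + s.
Check for roots in GF(2): m(0) = 0 → root; m(1) = 0 → root.
m(0) = 0, so (s) divides m(s); m is reducible.

No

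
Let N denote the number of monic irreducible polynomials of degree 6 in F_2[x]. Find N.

The number of monic irreducibles of degree 6 over GF(2) is (1/6)·Σ_{d∣6} μ(6/d) 2^d.
Divisors of 6: 1, 2, 3, 6; μ(6/d) for each: 1, -1, -1, 1.
Σ = 2^1 − 2^2 − 2^3 + 2^6 = 54.
N = 54/6 = 9.

9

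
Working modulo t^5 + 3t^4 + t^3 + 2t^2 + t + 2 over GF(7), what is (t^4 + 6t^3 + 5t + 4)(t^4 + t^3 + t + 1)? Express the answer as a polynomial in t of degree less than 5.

Multiply in GF(7)[t]: (t^4 + 6t^3 + 5t + 4)·(t^4 + t^3 + t + 1) = t^8 + 6t^6 + 6t^5 + 2t^4 + 3t^3 + 5t^2 + 2t + 4.
Reduce using t^5 ≡ 4t^4 + 6t^3 + 5t^2 + 6t + 5 (mod t^5 + 3t^4 + t^3 + 2t^2 + t + 2).
Reduced: 4t^3 + 4t^2 + 2t + 4.

4t^3 + 4t^2 + 2t + 4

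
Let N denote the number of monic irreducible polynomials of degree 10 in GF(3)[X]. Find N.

Gauss's count: N_{3}(10) = (1/10) Σ_{d|10} μ(10/d)·3^d.
Divisors of 10: 1, 2, 5, 10; μ(10/d) for each: 1, -1, -1, 1.
Σ = 3^1 − 3^2 − 3^5 + 3^10 = 58800.
N = 58800/10 = 5880.

5880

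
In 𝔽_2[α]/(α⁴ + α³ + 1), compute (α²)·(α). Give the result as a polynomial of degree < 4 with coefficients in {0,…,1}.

Multiply in 𝔽_2[α]: (α²)·(α) = α³.
Reduced: α³.

α^3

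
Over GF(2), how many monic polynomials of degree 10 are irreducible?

Gauss's count: N_{2}(10) = (1/10) Σ_{d|10} μ(10/d)·2^d.
Divisors of 10: 1, 2, 5, 10; μ(10/d) for each: 1, -1, -1, 1.
Σ = 2^1 − 2^2 − 2^5 + 2^10 = 990.
N = 990/10 = 99.

99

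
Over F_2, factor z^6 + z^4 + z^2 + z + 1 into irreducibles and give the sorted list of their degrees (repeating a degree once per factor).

Write h(z) = z^6 + z^4 + z^2 + z + 1.
Roots in F_2: h(0) = 1; h(1) = 1.
Complete factorization: h(z) = (z^6 + z^4 + z^2 + z + 1).
Factor degrees with multiplicity: 6 = 6.

6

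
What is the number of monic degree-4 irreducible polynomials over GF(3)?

The number of monic irreducibles of degree 4 over GF(3) is (1/4)·Σ_{d∣4} μ(4/d) 3^d.
Divisors of 4: 1, 2, 4; μ(4/d) for each: 0, -1, 1.
Σ = − 3^2 + 3^4 = 72.
N = 72/4 = 18.

18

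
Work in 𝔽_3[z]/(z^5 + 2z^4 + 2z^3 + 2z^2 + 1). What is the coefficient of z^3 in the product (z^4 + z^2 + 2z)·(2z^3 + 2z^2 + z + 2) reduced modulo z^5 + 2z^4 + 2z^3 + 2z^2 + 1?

Multiply in 𝔽_3[z]: (z^4 + z^2 + 2z)·(2z^3 + 2z^2 + z + 2) = 2z^7 + 2z^6 + 2z^4 + 2z^3 + z^2 + z.
Reduce using z^5 ≡ z^4 + z^3 + z^2 + 2 (mod z^5 + 2z^4 + 2z^3 + 2z^2 + 1).
Reduced: 2z^4 + 2z^2.

0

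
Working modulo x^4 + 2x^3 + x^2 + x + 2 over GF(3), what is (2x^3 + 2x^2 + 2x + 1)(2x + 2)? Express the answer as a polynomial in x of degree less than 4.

x^2 + 2x

Multiply in GF(3)[x]: (2x^3 + 2x^2 + 2x + 1)·(2x + 2) = x^4 + 2x^3 + 2x^2 + 2.
Reduce using x^4 ≡ x^3 + 2x^2 + 2x + 1 (mod x^4 + 2x^3 + x^2 + x + 2).
Reduced: x^2 + 2x.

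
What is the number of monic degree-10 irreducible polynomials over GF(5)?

976248

The number of monic irreducibles of degree 10 over GF(5) is (1/10)·Σ_{d∣10} μ(10/d) 5^d.
Divisors of 10: 1, 2, 5, 10; μ(10/d) for each: 1, -1, -1, 1.
Σ = 5^1 − 5^2 − 5^5 + 5^10 = 9762480.
N = 9762480/10 = 976248.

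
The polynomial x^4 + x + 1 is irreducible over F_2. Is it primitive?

Yes

Write f(x) = x^4 + x + 1.
|GF(2^4)^×| = 2^4 − 1 = 15. Prime factorization: 15 = 3·5.
f is primitive ⇔ x has order 15 in GF(2)[x]/(f), i.e. x^(15/q) ≠ 1 for each prime q | 15.
x^(5) mod f = x^2 + x.
x^(3) mod f = x^3.
None equal 1, so x has full order 15; f is primitive.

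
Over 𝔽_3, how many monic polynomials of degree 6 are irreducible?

The number of monic irreducibles of degree 6 over GF(3) is (1/6)·Σ_{d∣6} μ(6/d) 3^d.
Divisors of 6: 1, 2, 3, 6; μ(6/d) for each: 1, -1, -1, 1.
Σ = 3^1 − 3^2 − 3^3 + 3^6 = 696.
N = 696/6 = 116.

116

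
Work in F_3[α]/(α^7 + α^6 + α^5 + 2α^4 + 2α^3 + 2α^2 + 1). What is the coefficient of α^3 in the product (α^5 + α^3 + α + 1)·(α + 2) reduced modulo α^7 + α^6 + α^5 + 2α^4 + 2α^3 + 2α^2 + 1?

2

Multiply in F_3[α]: (α^5 + α^3 + α + 1)·(α + 2) = α^6 + 2α^5 + α^4 + 2α^3 + α^2 + 2.
Reduced: α^6 + 2α^5 + α^4 + 2α^3 + α^2 + 2.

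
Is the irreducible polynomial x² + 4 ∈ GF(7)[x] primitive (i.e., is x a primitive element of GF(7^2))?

No

Write f(x) = x² + 4.
|GF(7^2)^×| = 7^2 − 1 = 48. Prime factorization: 48 = 2^4·3.
f is primitive ⇔ x has order 48 in GF(7)[x]/(f), i.e. x^(48/q) ≠ 1 for each prime q | 48.
x^(24) mod f = 1
x^(16) mod f = 2.
Since x^(24) = 1, the order of x divides 24 < 48; not primitive.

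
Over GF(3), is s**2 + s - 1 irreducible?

Yes

Write m(s) = s**2 + s - 1.
Check for roots in GF(3): m(0) = 2; m(1) = 1; m(2) = 2.
No roots. A degree-2 polynomial over a field with no linear factor is irreducible.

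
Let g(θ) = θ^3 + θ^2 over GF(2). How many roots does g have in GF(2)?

2

Evaluate at each of the 2 elements of GF(2):
g(0) = 0 → root; g(1) = 0 → root.
Roots: {0, 1}.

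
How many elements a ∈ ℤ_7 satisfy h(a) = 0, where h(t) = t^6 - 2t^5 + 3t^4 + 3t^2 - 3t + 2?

3

Evaluate at each of the 7 elements of ℤ_7:
h(0) = 2; h(1) = 4; h(2) = 0 → root; h(3) = 2; h(4) = 5; h(5) = 0 → root; h(6) = 0 → root.
Roots: {2, 5, 6}.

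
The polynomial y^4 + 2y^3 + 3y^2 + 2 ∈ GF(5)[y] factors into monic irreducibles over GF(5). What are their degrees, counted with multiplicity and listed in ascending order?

Write f(y) = y^4 + 2y^3 + 3y^2 + 2.
Roots in GF(5): f(0) = 2; f(1) = 3; f(2) = 1; f(3) = 4; f(4) = 4.
Complete factorization: f(y) = (y^4 + 2y^3 + 3y^2 + 2).
Factor degrees with multiplicity: 4 = 4.

4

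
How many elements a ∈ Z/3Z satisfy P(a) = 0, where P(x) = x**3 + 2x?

Evaluate at each of the 3 elements of Z/3Z:
P(0) = 0 → root; P(1) = 0 → root; P(2) = 0 → root.
Roots: {0, 1, 2}.

3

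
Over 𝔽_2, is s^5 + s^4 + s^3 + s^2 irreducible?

No

Write m(s) = s^5 + s^4 + s^3 + s^2.
Check for roots in 𝔽_2: m(0) = 0 → root; m(1) = 0 → root.
m(0) = 0, so (s) divides m(s); m is reducible.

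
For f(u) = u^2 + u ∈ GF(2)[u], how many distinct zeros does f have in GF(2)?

2

Evaluate at each of the 2 elements of GF(2):
f(0) = 0 → root; f(1) = 0 → root.
Roots: {0, 1}.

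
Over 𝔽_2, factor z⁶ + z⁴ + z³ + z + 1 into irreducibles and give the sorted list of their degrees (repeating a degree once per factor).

6

Write g(z) = z⁶ + z⁴ + z³ + z + 1.
Roots in 𝔽_2: g(0) = 1; g(1) = 1.
Complete factorization: g(z) = (z⁶ + z⁴ + z³ + z + 1).
Factor degrees with multiplicity: 6 = 6.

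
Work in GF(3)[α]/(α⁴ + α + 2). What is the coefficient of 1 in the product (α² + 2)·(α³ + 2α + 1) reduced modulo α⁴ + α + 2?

Multiply in GF(3)[α]: (α² + 2)·(α³ + 2α + 1) = α⁵ + α³ + α² + α + 2.
Reduce using α⁴ ≡ 2α + 1 (mod α⁴ + α + 2).
Reduced: α³ + 2α + 2.

2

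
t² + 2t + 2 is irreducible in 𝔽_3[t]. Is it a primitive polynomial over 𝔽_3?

Yes

Write f(t) = t² + 2t + 2.
|GF(3^2)^×| = 3^2 − 1 = 8. Prime factorization: 8 = 2^3.
f is primitive ⇔ t has order 8 in GF(3)[t]/(f), i.e. t^(8/q) ≠ 1 for each prime q | 8.
t^(4) mod f = 2.
None equal 1, so t has full order 8; f is primitive.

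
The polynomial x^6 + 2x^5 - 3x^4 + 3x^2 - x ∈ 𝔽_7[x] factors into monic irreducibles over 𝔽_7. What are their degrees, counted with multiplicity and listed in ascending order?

1, 1, 2, 2

Write g(x) = x^6 + 2x^5 - 3x^4 + 3x^2 - x.
Linear factors from roots: (x), (x + 1).
Complete factorization: g(x) = (x)·(x + 1)·(x^2 + 2x + 2)·(x^2 - x + 3).
Factor degrees with multiplicity: 1 + 1 + 2 + 2 = 6.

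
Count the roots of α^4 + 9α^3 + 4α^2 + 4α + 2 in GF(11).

2

Write g(α) = α^4 + 9α^3 + 4α^2 + 4α + 2.
Evaluate at each of the 11 elements of GF(11):
g(0) = 2; g(1) = 9; g(2) = 4; g(3) = 0 → root; g(4) = 1; g(5) = 2; g(6) = 0 → root; g(7) = 5; g(8) = 7; g(9) = 9; g(10) = 5.
Roots: {3, 6}.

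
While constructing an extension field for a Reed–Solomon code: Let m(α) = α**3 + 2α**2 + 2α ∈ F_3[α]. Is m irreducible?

No

Check for roots in F_3: m(0) = 0 → root; m(1) = 2; m(2) = 2.
m(0) = 0, so (α) divides m(α); m is reducible.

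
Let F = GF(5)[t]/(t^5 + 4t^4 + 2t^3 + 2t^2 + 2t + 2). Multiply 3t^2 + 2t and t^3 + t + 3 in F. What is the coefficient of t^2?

0

Multiply in GF(5)[t]: (3t^2 + 2t)·(t^3 + t + 3) = 3t^5 + 2t^4 + 3t^3 + t^2 + t.
Reduce using t^5 ≡ t^4 + 3t^3 + 3t^2 + 3t + 3 (mod t^5 + 4t^4 + 2t^3 + 2t^2 + 2t + 2).
Reduced: 2t^3 + 4.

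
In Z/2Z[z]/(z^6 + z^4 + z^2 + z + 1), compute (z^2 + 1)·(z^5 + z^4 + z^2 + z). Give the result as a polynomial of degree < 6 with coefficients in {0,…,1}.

z^4 + z^2 + z + 1

Multiply in Z/2Z[z]: (z^2 + 1)·(z^5 + z^4 + z^2 + z) = z^7 + z^6 + z^5 + z^3 + z^2 + z.
Reduce using z^6 ≡ z^4 + z^2 + z + 1 (mod z^6 + z^4 + z^2 + z + 1).
Reduced: z^4 + z^2 + z + 1.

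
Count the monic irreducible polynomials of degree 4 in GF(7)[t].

x^(7^4) − x is the product of all monic irreducibles of degree dividing 4; Möbius inversion gives N = (1/4) Σ μ(4/d)·7^d.
Divisors of 4: 1, 2, 4; μ(4/d) for each: 0, -1, 1.
Σ = − 7^2 + 7^4 = 2352.
N = 2352/4 = 588.

588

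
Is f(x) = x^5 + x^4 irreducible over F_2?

Check for roots in F_2: f(0) = 0 → root; f(1) = 0 → root.
f(0) = 0, so (x) divides f(x); f is reducible.

No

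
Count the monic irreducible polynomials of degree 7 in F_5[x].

x^(5^7) − x is the product of all monic irreducibles of degree dividing 7; Möbius inversion gives N = (1/7) Σ μ(7/d)·5^d.
Divisors of 7: 1, 7; μ(7/d) for each: -1, 1.
Σ = − 5^1 + 5^7 = 78120.
N = 78120/7 = 11160.

11160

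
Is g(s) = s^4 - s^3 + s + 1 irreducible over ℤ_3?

Yes

Check for roots in ℤ_3: g(0) = 1; g(1) = 2; g(2) = 2.
No roots, so no linear factors.
Monic irreducibles of degree 2 over GF(3): s^2 + 1, s^2 + s - 1, s^2 - s - 1.
None of them divide g (all give nonzero remainder).
No irreducible factor of degree ≤ 2 exists, so g is irreducible over GF(3).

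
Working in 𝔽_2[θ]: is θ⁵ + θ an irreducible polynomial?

Write m(θ) = θ⁵ + θ.
Check for roots in 𝔽_2: m(0) = 0 → root; m(1) = 0 → root.
m(0) = 0, so (θ) divides m(θ); m is reducible.

No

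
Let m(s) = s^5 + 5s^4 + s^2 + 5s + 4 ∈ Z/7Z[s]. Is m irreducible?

Check for roots in Z/7Z: m(0) = 4; m(1) = 2; m(2) = 4; m(3) = 4; m(4) = 6; m(5) = 4; m(6) = 4.
No roots, so no linear factors.
Degree-2 irreducible divisors: test the 21 monic irreducibles of degree 2 over GF(7).
None of them divide m (all give nonzero remainder).
No irreducible factor of degree ≤ 2 exists, so m is irreducible over GF(7).

Yes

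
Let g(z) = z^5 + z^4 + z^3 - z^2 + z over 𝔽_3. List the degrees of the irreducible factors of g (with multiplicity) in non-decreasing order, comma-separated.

Roots in 𝔽_3: g(0) = 0 → root; g(1) = 0 → root; g(2) = 0 → root.
Linear factors from roots: (z), (z - 1), (z + 1).
Complete factorization: g(z) = (z)·(z + 1)·(z - 1)·(z^2 + z - 1).
Factor degrees with multiplicity: 1 + 1 + 1 + 2 = 5.

1, 1, 1, 2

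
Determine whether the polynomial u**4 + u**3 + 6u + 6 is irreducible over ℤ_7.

No

Write m(u) = u**4 + u**3 + 6u + 6.
Check for roots in ℤ_7: m(0) = 6; m(1) = 0 → root; m(2) = 0 → root; m(3) = 6; m(4) = 0 → root; m(5) = 2; m(6) = 0 → root.
m(1) = 0, so (u − 1) divides m(u); m is reducible.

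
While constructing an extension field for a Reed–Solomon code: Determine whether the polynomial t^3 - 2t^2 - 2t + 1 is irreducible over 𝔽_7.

No

Write h(t) = t^3 - 2t^2 - 2t + 1.
Check for roots in 𝔽_7: h(0) = 1; h(1) = 5; h(2) = 4; h(3) = 4; h(4) = 4; h(5) = 3; h(6) = 0 → root.
h(6) = 0, so (t − 6) divides h(t); h is reducible.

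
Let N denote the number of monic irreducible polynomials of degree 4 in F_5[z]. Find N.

x^(5^4) − x is the product of all monic irreducibles of degree dividing 4; Möbius inversion gives N = (1/4) Σ μ(4/d)·5^d.
Divisors of 4: 1, 2, 4; μ(4/d) for each: 0, -1, 1.
Σ = − 5^2 + 5^4 = 600.
N = 600/4 = 150.

150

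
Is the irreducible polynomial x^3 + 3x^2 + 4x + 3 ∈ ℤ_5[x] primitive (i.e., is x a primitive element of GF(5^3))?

Yes

Write f(x) = x^3 + 3x^2 + 4x + 3.
|GF(5^3)^×| = 5^3 − 1 = 124. Prime factorization: 124 = 2^2·31.
f is primitive ⇔ x has order 124 in GF(5)[x]/(f), i.e. x^(124/q) ≠ 1 for each prime q | 124.
x^(62) mod f = 4.
x^(4) mod f = 4x + 4.
None equal 1, so x has full order 124; f is primitive.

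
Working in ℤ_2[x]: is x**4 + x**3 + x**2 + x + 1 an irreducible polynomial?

Yes

Write g(x) = x**4 + x**3 + x**2 + x + 1.
Check for roots in ℤ_2: g(0) = 1; g(1) = 1.
No roots, so no linear factors.
Monic irreducibles of degree 2 over GF(2): x**2 + x + 1.
None of them divide g (all give nonzero remainder).
No irreducible factor of degree ≤ 2 exists, so g is irreducible over GF(2).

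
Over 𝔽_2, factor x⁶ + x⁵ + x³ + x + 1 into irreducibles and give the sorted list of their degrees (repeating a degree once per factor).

2, 2, 2

Write g(x) = x⁶ + x⁵ + x³ + x + 1.
Roots in 𝔽_2: g(0) = 1; g(1) = 1.
Complete factorization: g(x) = (x² + x + 1)^3.
Factor degrees with multiplicity: 2 + 2 + 2 = 6.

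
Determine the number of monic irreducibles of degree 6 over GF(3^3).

Gauss's count: N_{27}(6) = (1/6) Σ_{d|6} μ(6/d)·27^d.
Divisors of 6: 1, 2, 3, 6; μ(6/d) for each: 1, -1, -1, 1.
Σ = 27^1 − 27^2 − 27^3 + 27^6 = 387400104.
N = 387400104/6 = 64566684.

64566684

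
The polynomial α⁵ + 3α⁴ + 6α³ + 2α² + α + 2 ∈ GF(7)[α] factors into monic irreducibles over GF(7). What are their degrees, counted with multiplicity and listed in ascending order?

1, 2, 2

Write f(α) = α⁵ + 3α⁴ + 6α³ + 2α² + α + 2.
Linear factors from roots: (α + 5).
Complete factorization: f(α) = (α + 5)·(α² + 4)·(α² + 5α + 5).
Factor degrees with multiplicity: 1 + 2 + 2 = 5.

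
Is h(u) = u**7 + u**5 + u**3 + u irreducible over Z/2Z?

No

Check for roots in Z/2Z: h(0) = 0 → root; h(1) = 0 → root.
h(0) = 0, so (u) divides h(u); h is reducible.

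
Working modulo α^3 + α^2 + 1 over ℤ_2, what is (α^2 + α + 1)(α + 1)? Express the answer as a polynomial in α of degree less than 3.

Multiply in ℤ_2[α]: (α^2 + α + 1)·(α + 1) = α^3 + 1.
Reduce using α^3 ≡ α^2 + 1 (mod α^3 + α^2 + 1).
Reduced: α^2.

α^2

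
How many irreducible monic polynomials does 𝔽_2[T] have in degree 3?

2

The number of monic irreducibles of degree 3 over GF(2) is (1/3)·Σ_{d∣3} μ(3/d) 2^d.
Divisors of 3: 1, 3; μ(3/d) for each: -1, 1.
Σ = − 2^1 + 2^3 = 6.
N = 6/3 = 2.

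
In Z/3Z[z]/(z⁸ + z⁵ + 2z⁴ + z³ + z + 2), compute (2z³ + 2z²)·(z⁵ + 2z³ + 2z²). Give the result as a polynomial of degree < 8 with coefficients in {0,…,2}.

Multiply in Z/3Z[z]: (2z³ + 2z²)·(z⁵ + 2z³ + 2z²) = 2z⁸ + 2z⁷ + z⁶ + 2z⁵ + z⁴.
Reduce using z⁸ ≡ 2z⁵ + z⁴ + 2z³ + 2z + 1 (mod z⁸ + z⁵ + 2z⁴ + z³ + z + 2).
Reduced: 2z⁷ + z⁶ + z³ + z + 2.

2z^7 + z^6 + z^3 + z + 2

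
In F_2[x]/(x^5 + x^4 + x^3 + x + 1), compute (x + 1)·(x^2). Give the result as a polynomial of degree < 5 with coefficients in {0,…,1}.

Multiply in F_2[x]: (x + 1)·(x^2) = x^3 + x^2.
Reduced: x^3 + x^2.

x^3 + x^2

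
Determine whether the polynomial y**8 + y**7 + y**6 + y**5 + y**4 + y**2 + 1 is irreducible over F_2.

Yes

Write h(y) = y**8 + y**7 + y**6 + y**5 + y**4 + y**2 + 1.
Check for roots in F_2: h(0) = 1; h(1) = 1.
No roots, so no linear factors.
Monic irreducibles of degree 2 over GF(2): y**2 + y + 1.
None of them divide h (all give nonzero remainder).
Monic irreducibles of degree 3 over GF(2): y**3 + y + 1, y**3 + y**2 + 1.
None of them divide h (all give nonzero remainder).
Monic irreducibles of degree 4 over GF(2): y**4 + y + 1, y**4 + y**3 + 1, y**4 + y**3 + y**2 + y + 1.
None of them divide h (all give nonzero remainder).
No irreducible factor of degree ≤ 4 exists, so h is irreducible over GF(2).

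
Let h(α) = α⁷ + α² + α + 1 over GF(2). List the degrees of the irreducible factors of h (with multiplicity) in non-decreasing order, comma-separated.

1, 1, 1, 4

Roots in GF(2): h(0) = 1; h(1) = 0 → root.
Linear factors from roots: (α + 1).
Complete factorization: h(α) = (α + 1)^3·(α⁴ + α³ + 1).
Factor degrees with multiplicity: 1 + 1 + 1 + 4 = 7.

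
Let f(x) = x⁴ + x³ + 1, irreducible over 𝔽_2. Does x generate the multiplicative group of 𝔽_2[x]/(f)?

Yes

|GF(2^4)^×| = 2^4 − 1 = 15. Prime factorization: 15 = 3·5.
f is primitive ⇔ x has order 15 in GF(2)[x]/(f), i.e. x^(15/q) ≠ 1 for each prime q | 15.
x^(5) mod f = x³ + x + 1.
x^(3) mod f = x³.
None equal 1, so x has full order 15; f is primitive.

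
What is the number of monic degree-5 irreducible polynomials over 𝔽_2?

x^(2^5) − x is the product of all monic irreducibles of degree dividing 5; Möbius inversion gives N = (1/5) Σ μ(5/d)·2^d.
Divisors of 5: 1, 5; μ(5/d) for each: -1, 1.
Σ = − 2^1 + 2^5 = 30.
N = 30/5 = 6.

6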